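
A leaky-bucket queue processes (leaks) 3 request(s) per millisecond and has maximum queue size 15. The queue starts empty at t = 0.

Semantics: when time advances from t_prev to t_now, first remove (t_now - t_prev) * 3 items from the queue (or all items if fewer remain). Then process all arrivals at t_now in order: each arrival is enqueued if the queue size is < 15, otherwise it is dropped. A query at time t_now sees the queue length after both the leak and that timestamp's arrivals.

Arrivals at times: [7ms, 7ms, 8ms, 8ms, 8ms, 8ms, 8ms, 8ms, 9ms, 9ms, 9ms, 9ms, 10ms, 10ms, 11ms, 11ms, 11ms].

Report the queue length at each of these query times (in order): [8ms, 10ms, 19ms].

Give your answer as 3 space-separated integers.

Answer: 6 6 0

Derivation:
Queue lengths at query times:
  query t=8ms: backlog = 6
  query t=10ms: backlog = 6
  query t=19ms: backlog = 0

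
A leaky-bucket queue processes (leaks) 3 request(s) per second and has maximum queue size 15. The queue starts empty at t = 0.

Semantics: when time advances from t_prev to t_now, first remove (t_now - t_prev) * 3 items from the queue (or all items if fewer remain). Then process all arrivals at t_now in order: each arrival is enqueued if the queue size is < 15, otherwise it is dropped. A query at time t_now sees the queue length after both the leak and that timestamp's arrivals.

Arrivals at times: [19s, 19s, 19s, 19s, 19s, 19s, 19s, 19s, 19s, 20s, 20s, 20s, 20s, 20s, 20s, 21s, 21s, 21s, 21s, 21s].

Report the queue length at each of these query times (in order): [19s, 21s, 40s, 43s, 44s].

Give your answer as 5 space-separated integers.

Answer: 9 14 0 0 0

Derivation:
Queue lengths at query times:
  query t=19s: backlog = 9
  query t=21s: backlog = 14
  query t=40s: backlog = 0
  query t=43s: backlog = 0
  query t=44s: backlog = 0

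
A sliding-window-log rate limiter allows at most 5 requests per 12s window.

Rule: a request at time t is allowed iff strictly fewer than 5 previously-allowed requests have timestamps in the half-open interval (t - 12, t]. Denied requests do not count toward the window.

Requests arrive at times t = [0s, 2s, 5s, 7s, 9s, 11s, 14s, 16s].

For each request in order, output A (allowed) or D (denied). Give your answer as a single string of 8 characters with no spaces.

Answer: AAAAADAA

Derivation:
Tracking allowed requests in the window:
  req#1 t=0s: ALLOW
  req#2 t=2s: ALLOW
  req#3 t=5s: ALLOW
  req#4 t=7s: ALLOW
  req#5 t=9s: ALLOW
  req#6 t=11s: DENY
  req#7 t=14s: ALLOW
  req#8 t=16s: ALLOW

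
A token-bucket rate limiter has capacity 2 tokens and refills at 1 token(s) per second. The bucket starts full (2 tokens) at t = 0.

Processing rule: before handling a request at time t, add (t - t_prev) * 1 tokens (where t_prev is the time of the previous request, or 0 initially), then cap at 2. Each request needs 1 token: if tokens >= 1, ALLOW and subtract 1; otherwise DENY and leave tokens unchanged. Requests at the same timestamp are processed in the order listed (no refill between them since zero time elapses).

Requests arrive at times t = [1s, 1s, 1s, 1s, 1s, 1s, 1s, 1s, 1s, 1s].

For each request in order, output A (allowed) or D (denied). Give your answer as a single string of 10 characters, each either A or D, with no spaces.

Answer: AADDDDDDDD

Derivation:
Simulating step by step:
  req#1 t=1s: ALLOW
  req#2 t=1s: ALLOW
  req#3 t=1s: DENY
  req#4 t=1s: DENY
  req#5 t=1s: DENY
  req#6 t=1s: DENY
  req#7 t=1s: DENY
  req#8 t=1s: DENY
  req#9 t=1s: DENY
  req#10 t=1s: DENY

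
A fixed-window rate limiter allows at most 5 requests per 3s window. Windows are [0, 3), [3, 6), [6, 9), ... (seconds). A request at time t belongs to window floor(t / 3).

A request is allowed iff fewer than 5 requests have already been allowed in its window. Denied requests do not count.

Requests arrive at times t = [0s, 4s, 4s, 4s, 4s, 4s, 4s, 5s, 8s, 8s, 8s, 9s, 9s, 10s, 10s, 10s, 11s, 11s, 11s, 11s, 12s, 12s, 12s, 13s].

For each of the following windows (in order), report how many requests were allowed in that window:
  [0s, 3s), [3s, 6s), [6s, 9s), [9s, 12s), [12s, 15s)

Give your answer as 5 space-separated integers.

Answer: 1 5 3 5 4

Derivation:
Processing requests:
  req#1 t=0s (window 0): ALLOW
  req#2 t=4s (window 1): ALLOW
  req#3 t=4s (window 1): ALLOW
  req#4 t=4s (window 1): ALLOW
  req#5 t=4s (window 1): ALLOW
  req#6 t=4s (window 1): ALLOW
  req#7 t=4s (window 1): DENY
  req#8 t=5s (window 1): DENY
  req#9 t=8s (window 2): ALLOW
  req#10 t=8s (window 2): ALLOW
  req#11 t=8s (window 2): ALLOW
  req#12 t=9s (window 3): ALLOW
  req#13 t=9s (window 3): ALLOW
  req#14 t=10s (window 3): ALLOW
  req#15 t=10s (window 3): ALLOW
  req#16 t=10s (window 3): ALLOW
  req#17 t=11s (window 3): DENY
  req#18 t=11s (window 3): DENY
  req#19 t=11s (window 3): DENY
  req#20 t=11s (window 3): DENY
  req#21 t=12s (window 4): ALLOW
  req#22 t=12s (window 4): ALLOW
  req#23 t=12s (window 4): ALLOW
  req#24 t=13s (window 4): ALLOW

Allowed counts by window: 1 5 3 5 4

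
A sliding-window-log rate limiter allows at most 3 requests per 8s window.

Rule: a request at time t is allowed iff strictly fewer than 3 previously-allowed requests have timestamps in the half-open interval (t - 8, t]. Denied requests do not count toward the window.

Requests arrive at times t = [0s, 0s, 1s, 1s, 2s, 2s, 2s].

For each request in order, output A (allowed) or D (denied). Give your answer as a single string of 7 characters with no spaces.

Tracking allowed requests in the window:
  req#1 t=0s: ALLOW
  req#2 t=0s: ALLOW
  req#3 t=1s: ALLOW
  req#4 t=1s: DENY
  req#5 t=2s: DENY
  req#6 t=2s: DENY
  req#7 t=2s: DENY

Answer: AAADDDD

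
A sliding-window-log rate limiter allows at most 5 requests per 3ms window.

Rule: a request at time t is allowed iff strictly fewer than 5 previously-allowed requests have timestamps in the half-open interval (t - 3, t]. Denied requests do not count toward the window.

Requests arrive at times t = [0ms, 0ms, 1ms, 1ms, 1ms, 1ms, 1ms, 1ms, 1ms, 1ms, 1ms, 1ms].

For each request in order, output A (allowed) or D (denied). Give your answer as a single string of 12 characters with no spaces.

Answer: AAAAADDDDDDD

Derivation:
Tracking allowed requests in the window:
  req#1 t=0ms: ALLOW
  req#2 t=0ms: ALLOW
  req#3 t=1ms: ALLOW
  req#4 t=1ms: ALLOW
  req#5 t=1ms: ALLOW
  req#6 t=1ms: DENY
  req#7 t=1ms: DENY
  req#8 t=1ms: DENY
  req#9 t=1ms: DENY
  req#10 t=1ms: DENY
  req#11 t=1ms: DENY
  req#12 t=1ms: DENY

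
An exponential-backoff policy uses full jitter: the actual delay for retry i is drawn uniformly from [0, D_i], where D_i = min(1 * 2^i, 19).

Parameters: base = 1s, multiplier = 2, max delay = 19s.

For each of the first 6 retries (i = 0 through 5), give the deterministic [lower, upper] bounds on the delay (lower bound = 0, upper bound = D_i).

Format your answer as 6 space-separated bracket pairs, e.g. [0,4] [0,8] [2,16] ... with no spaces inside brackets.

Computing bounds per retry:
  i=0: D_i=min(1*2^0,19)=1, bounds=[0,1]
  i=1: D_i=min(1*2^1,19)=2, bounds=[0,2]
  i=2: D_i=min(1*2^2,19)=4, bounds=[0,4]
  i=3: D_i=min(1*2^3,19)=8, bounds=[0,8]
  i=4: D_i=min(1*2^4,19)=16, bounds=[0,16]
  i=5: D_i=min(1*2^5,19)=19, bounds=[0,19]

Answer: [0,1] [0,2] [0,4] [0,8] [0,16] [0,19]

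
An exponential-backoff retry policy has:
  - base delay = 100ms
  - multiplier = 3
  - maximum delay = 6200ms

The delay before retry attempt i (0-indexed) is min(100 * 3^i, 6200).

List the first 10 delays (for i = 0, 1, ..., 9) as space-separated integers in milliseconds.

Computing each delay:
  i=0: min(100*3^0, 6200) = 100
  i=1: min(100*3^1, 6200) = 300
  i=2: min(100*3^2, 6200) = 900
  i=3: min(100*3^3, 6200) = 2700
  i=4: min(100*3^4, 6200) = 6200
  i=5: min(100*3^5, 6200) = 6200
  i=6: min(100*3^6, 6200) = 6200
  i=7: min(100*3^7, 6200) = 6200
  i=8: min(100*3^8, 6200) = 6200
  i=9: min(100*3^9, 6200) = 6200

Answer: 100 300 900 2700 6200 6200 6200 6200 6200 6200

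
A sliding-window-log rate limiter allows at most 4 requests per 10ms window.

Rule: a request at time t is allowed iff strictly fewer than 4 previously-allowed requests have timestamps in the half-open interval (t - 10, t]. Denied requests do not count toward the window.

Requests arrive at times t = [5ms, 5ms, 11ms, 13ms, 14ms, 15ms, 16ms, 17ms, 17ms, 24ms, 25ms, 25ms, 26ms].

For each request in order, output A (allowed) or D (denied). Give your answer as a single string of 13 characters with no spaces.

Answer: AAAADAADDAAAA

Derivation:
Tracking allowed requests in the window:
  req#1 t=5ms: ALLOW
  req#2 t=5ms: ALLOW
  req#3 t=11ms: ALLOW
  req#4 t=13ms: ALLOW
  req#5 t=14ms: DENY
  req#6 t=15ms: ALLOW
  req#7 t=16ms: ALLOW
  req#8 t=17ms: DENY
  req#9 t=17ms: DENY
  req#10 t=24ms: ALLOW
  req#11 t=25ms: ALLOW
  req#12 t=25ms: ALLOW
  req#13 t=26ms: ALLOW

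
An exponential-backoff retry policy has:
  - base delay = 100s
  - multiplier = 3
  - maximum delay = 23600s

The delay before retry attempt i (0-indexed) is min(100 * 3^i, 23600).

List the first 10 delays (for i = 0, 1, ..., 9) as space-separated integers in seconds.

Answer: 100 300 900 2700 8100 23600 23600 23600 23600 23600

Derivation:
Computing each delay:
  i=0: min(100*3^0, 23600) = 100
  i=1: min(100*3^1, 23600) = 300
  i=2: min(100*3^2, 23600) = 900
  i=3: min(100*3^3, 23600) = 2700
  i=4: min(100*3^4, 23600) = 8100
  i=5: min(100*3^5, 23600) = 23600
  i=6: min(100*3^6, 23600) = 23600
  i=7: min(100*3^7, 23600) = 23600
  i=8: min(100*3^8, 23600) = 23600
  i=9: min(100*3^9, 23600) = 23600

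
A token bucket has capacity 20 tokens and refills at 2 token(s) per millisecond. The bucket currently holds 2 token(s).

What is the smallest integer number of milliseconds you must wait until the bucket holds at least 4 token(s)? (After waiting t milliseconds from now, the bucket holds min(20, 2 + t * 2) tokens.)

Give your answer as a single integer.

Answer: 1

Derivation:
Need 2 + t * 2 >= 4, so t >= 2/2.
Smallest integer t = ceil(2/2) = 1.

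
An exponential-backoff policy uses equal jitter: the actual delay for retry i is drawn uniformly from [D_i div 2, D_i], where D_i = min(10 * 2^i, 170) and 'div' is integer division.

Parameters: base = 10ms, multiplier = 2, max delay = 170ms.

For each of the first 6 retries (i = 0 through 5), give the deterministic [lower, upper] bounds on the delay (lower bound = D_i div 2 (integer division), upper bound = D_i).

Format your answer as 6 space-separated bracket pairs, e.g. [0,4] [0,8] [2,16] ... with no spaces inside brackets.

Computing bounds per retry:
  i=0: D_i=min(10*2^0,170)=10, bounds=[5,10]
  i=1: D_i=min(10*2^1,170)=20, bounds=[10,20]
  i=2: D_i=min(10*2^2,170)=40, bounds=[20,40]
  i=3: D_i=min(10*2^3,170)=80, bounds=[40,80]
  i=4: D_i=min(10*2^4,170)=160, bounds=[80,160]
  i=5: D_i=min(10*2^5,170)=170, bounds=[85,170]

Answer: [5,10] [10,20] [20,40] [40,80] [80,160] [85,170]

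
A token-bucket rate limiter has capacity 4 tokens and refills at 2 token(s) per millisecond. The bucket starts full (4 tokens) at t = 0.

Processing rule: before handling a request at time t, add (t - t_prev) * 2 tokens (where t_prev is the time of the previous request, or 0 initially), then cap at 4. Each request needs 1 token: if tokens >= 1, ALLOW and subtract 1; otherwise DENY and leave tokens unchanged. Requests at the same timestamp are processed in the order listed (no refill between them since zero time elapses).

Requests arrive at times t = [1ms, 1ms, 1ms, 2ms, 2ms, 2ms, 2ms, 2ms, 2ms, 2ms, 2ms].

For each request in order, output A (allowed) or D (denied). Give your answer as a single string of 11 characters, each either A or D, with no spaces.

Answer: AAAAAADDDDD

Derivation:
Simulating step by step:
  req#1 t=1ms: ALLOW
  req#2 t=1ms: ALLOW
  req#3 t=1ms: ALLOW
  req#4 t=2ms: ALLOW
  req#5 t=2ms: ALLOW
  req#6 t=2ms: ALLOW
  req#7 t=2ms: DENY
  req#8 t=2ms: DENY
  req#9 t=2ms: DENY
  req#10 t=2ms: DENY
  req#11 t=2ms: DENY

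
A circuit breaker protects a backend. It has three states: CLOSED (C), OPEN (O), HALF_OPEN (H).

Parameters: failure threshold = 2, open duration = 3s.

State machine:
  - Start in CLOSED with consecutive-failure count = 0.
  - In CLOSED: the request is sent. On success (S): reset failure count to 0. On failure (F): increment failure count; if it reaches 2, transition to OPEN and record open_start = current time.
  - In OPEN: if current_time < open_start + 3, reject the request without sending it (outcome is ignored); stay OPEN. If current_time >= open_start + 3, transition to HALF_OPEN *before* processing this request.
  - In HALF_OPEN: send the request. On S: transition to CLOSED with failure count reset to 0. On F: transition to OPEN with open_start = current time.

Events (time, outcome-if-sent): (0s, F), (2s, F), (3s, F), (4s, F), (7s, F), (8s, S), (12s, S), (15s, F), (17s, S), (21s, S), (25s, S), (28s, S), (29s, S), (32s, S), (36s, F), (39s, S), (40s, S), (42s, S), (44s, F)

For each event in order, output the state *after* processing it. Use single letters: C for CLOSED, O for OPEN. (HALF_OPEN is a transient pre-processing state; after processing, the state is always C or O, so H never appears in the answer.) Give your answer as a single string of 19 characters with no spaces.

State after each event:
  event#1 t=0s outcome=F: state=CLOSED
  event#2 t=2s outcome=F: state=OPEN
  event#3 t=3s outcome=F: state=OPEN
  event#4 t=4s outcome=F: state=OPEN
  event#5 t=7s outcome=F: state=OPEN
  event#6 t=8s outcome=S: state=OPEN
  event#7 t=12s outcome=S: state=CLOSED
  event#8 t=15s outcome=F: state=CLOSED
  event#9 t=17s outcome=S: state=CLOSED
  event#10 t=21s outcome=S: state=CLOSED
  event#11 t=25s outcome=S: state=CLOSED
  event#12 t=28s outcome=S: state=CLOSED
  event#13 t=29s outcome=S: state=CLOSED
  event#14 t=32s outcome=S: state=CLOSED
  event#15 t=36s outcome=F: state=CLOSED
  event#16 t=39s outcome=S: state=CLOSED
  event#17 t=40s outcome=S: state=CLOSED
  event#18 t=42s outcome=S: state=CLOSED
  event#19 t=44s outcome=F: state=CLOSED

Answer: COOOOOCCCCCCCCCCCCC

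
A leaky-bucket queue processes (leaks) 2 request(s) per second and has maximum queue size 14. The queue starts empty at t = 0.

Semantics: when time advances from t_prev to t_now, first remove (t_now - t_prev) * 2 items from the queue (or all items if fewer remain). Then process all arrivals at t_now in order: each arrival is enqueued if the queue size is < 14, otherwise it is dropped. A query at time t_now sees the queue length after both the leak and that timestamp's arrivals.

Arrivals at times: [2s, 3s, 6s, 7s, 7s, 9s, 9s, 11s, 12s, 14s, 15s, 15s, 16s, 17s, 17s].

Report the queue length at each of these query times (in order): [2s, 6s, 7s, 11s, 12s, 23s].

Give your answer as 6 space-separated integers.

Answer: 1 1 2 1 1 0

Derivation:
Queue lengths at query times:
  query t=2s: backlog = 1
  query t=6s: backlog = 1
  query t=7s: backlog = 2
  query t=11s: backlog = 1
  query t=12s: backlog = 1
  query t=23s: backlog = 0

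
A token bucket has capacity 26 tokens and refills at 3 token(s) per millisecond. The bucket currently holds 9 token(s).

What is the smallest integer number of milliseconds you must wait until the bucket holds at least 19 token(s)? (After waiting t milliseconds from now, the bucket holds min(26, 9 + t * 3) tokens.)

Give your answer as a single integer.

Need 9 + t * 3 >= 19, so t >= 10/3.
Smallest integer t = ceil(10/3) = 4.

Answer: 4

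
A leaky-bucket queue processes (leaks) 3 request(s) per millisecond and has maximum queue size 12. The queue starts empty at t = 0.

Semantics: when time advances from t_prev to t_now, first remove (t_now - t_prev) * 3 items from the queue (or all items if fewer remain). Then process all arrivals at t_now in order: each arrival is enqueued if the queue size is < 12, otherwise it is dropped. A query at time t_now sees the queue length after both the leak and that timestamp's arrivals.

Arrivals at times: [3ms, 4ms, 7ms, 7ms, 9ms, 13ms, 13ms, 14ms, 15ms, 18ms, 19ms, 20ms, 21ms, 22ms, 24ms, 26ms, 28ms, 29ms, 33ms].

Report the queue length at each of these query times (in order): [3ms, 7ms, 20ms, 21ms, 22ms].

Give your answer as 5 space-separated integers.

Queue lengths at query times:
  query t=3ms: backlog = 1
  query t=7ms: backlog = 2
  query t=20ms: backlog = 1
  query t=21ms: backlog = 1
  query t=22ms: backlog = 1

Answer: 1 2 1 1 1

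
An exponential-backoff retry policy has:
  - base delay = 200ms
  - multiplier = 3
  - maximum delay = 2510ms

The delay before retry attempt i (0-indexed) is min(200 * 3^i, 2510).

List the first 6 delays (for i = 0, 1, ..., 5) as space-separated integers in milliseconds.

Computing each delay:
  i=0: min(200*3^0, 2510) = 200
  i=1: min(200*3^1, 2510) = 600
  i=2: min(200*3^2, 2510) = 1800
  i=3: min(200*3^3, 2510) = 2510
  i=4: min(200*3^4, 2510) = 2510
  i=5: min(200*3^5, 2510) = 2510

Answer: 200 600 1800 2510 2510 2510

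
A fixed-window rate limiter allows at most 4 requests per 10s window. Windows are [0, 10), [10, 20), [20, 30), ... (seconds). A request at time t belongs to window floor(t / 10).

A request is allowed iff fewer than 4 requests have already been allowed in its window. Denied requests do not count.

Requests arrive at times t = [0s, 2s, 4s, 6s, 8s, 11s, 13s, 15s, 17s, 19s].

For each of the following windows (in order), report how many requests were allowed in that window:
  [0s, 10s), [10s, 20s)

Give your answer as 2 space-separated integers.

Answer: 4 4

Derivation:
Processing requests:
  req#1 t=0s (window 0): ALLOW
  req#2 t=2s (window 0): ALLOW
  req#3 t=4s (window 0): ALLOW
  req#4 t=6s (window 0): ALLOW
  req#5 t=8s (window 0): DENY
  req#6 t=11s (window 1): ALLOW
  req#7 t=13s (window 1): ALLOW
  req#8 t=15s (window 1): ALLOW
  req#9 t=17s (window 1): ALLOW
  req#10 t=19s (window 1): DENY

Allowed counts by window: 4 4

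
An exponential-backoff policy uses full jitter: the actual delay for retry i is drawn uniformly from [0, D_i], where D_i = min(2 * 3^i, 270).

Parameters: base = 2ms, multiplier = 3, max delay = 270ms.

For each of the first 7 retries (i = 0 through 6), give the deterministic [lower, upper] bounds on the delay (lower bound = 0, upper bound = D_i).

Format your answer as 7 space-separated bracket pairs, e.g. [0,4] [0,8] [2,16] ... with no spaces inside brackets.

Computing bounds per retry:
  i=0: D_i=min(2*3^0,270)=2, bounds=[0,2]
  i=1: D_i=min(2*3^1,270)=6, bounds=[0,6]
  i=2: D_i=min(2*3^2,270)=18, bounds=[0,18]
  i=3: D_i=min(2*3^3,270)=54, bounds=[0,54]
  i=4: D_i=min(2*3^4,270)=162, bounds=[0,162]
  i=5: D_i=min(2*3^5,270)=270, bounds=[0,270]
  i=6: D_i=min(2*3^6,270)=270, bounds=[0,270]

Answer: [0,2] [0,6] [0,18] [0,54] [0,162] [0,270] [0,270]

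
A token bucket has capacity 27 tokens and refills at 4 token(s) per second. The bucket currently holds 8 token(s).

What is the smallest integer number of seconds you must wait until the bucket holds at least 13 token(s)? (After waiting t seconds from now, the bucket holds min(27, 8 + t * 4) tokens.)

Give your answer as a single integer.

Need 8 + t * 4 >= 13, so t >= 5/4.
Smallest integer t = ceil(5/4) = 2.

Answer: 2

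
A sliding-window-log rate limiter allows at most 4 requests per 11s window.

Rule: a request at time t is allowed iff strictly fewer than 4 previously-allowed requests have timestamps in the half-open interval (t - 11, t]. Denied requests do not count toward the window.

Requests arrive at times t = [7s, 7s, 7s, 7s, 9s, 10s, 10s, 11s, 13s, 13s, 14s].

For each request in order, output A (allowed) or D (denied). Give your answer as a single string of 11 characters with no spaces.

Answer: AAAADDDDDDD

Derivation:
Tracking allowed requests in the window:
  req#1 t=7s: ALLOW
  req#2 t=7s: ALLOW
  req#3 t=7s: ALLOW
  req#4 t=7s: ALLOW
  req#5 t=9s: DENY
  req#6 t=10s: DENY
  req#7 t=10s: DENY
  req#8 t=11s: DENY
  req#9 t=13s: DENY
  req#10 t=13s: DENY
  req#11 t=14s: DENY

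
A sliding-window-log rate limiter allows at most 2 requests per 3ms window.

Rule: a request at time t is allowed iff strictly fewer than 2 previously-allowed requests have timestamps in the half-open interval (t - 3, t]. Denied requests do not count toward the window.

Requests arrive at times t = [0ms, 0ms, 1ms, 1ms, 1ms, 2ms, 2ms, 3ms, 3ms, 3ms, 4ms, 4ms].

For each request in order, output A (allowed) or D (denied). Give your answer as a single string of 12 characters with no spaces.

Tracking allowed requests in the window:
  req#1 t=0ms: ALLOW
  req#2 t=0ms: ALLOW
  req#3 t=1ms: DENY
  req#4 t=1ms: DENY
  req#5 t=1ms: DENY
  req#6 t=2ms: DENY
  req#7 t=2ms: DENY
  req#8 t=3ms: ALLOW
  req#9 t=3ms: ALLOW
  req#10 t=3ms: DENY
  req#11 t=4ms: DENY
  req#12 t=4ms: DENY

Answer: AADDDDDAADDD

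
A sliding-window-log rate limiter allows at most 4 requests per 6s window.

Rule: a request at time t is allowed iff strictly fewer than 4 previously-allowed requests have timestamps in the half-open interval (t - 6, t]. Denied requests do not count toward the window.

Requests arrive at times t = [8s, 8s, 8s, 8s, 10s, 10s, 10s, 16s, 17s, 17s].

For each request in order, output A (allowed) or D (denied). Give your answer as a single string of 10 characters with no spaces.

Answer: AAAADDDAAA

Derivation:
Tracking allowed requests in the window:
  req#1 t=8s: ALLOW
  req#2 t=8s: ALLOW
  req#3 t=8s: ALLOW
  req#4 t=8s: ALLOW
  req#5 t=10s: DENY
  req#6 t=10s: DENY
  req#7 t=10s: DENY
  req#8 t=16s: ALLOW
  req#9 t=17s: ALLOW
  req#10 t=17s: ALLOW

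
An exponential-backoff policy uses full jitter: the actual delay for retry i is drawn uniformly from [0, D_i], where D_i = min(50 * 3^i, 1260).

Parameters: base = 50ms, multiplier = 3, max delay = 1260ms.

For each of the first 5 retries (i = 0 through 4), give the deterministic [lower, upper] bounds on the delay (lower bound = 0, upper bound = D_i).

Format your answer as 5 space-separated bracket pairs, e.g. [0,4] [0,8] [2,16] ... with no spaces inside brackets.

Computing bounds per retry:
  i=0: D_i=min(50*3^0,1260)=50, bounds=[0,50]
  i=1: D_i=min(50*3^1,1260)=150, bounds=[0,150]
  i=2: D_i=min(50*3^2,1260)=450, bounds=[0,450]
  i=3: D_i=min(50*3^3,1260)=1260, bounds=[0,1260]
  i=4: D_i=min(50*3^4,1260)=1260, bounds=[0,1260]

Answer: [0,50] [0,150] [0,450] [0,1260] [0,1260]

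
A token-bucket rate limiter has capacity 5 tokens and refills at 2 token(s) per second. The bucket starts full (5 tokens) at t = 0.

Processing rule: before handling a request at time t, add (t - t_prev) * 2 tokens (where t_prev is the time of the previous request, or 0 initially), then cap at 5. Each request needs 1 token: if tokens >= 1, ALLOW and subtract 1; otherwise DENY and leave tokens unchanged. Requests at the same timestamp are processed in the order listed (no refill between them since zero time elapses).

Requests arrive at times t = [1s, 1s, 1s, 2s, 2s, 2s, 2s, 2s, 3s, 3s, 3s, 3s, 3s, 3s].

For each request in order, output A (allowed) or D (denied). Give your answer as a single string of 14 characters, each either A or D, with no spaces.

Simulating step by step:
  req#1 t=1s: ALLOW
  req#2 t=1s: ALLOW
  req#3 t=1s: ALLOW
  req#4 t=2s: ALLOW
  req#5 t=2s: ALLOW
  req#6 t=2s: ALLOW
  req#7 t=2s: ALLOW
  req#8 t=2s: DENY
  req#9 t=3s: ALLOW
  req#10 t=3s: ALLOW
  req#11 t=3s: DENY
  req#12 t=3s: DENY
  req#13 t=3s: DENY
  req#14 t=3s: DENY

Answer: AAAAAAADAADDDD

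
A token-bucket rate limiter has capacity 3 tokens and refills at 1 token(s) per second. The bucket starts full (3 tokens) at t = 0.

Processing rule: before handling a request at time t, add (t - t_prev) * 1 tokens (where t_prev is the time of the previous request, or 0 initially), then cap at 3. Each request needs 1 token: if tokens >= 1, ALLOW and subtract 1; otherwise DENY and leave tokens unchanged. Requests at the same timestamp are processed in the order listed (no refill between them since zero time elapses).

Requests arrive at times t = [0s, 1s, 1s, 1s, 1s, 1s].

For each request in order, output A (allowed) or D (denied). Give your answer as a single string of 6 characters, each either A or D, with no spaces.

Answer: AAAADD

Derivation:
Simulating step by step:
  req#1 t=0s: ALLOW
  req#2 t=1s: ALLOW
  req#3 t=1s: ALLOW
  req#4 t=1s: ALLOW
  req#5 t=1s: DENY
  req#6 t=1s: DENY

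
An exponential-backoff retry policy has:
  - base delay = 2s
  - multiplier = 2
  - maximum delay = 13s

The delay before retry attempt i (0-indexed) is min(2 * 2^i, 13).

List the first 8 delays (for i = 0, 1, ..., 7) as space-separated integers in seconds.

Computing each delay:
  i=0: min(2*2^0, 13) = 2
  i=1: min(2*2^1, 13) = 4
  i=2: min(2*2^2, 13) = 8
  i=3: min(2*2^3, 13) = 13
  i=4: min(2*2^4, 13) = 13
  i=5: min(2*2^5, 13) = 13
  i=6: min(2*2^6, 13) = 13
  i=7: min(2*2^7, 13) = 13

Answer: 2 4 8 13 13 13 13 13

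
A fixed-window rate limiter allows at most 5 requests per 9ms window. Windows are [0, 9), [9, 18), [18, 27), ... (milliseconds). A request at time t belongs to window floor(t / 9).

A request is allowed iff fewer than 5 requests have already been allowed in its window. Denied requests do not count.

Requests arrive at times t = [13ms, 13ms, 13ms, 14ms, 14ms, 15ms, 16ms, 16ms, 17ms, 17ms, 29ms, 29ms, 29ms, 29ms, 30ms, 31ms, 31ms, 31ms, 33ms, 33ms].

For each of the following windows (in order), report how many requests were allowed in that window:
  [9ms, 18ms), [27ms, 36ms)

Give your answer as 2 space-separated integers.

Processing requests:
  req#1 t=13ms (window 1): ALLOW
  req#2 t=13ms (window 1): ALLOW
  req#3 t=13ms (window 1): ALLOW
  req#4 t=14ms (window 1): ALLOW
  req#5 t=14ms (window 1): ALLOW
  req#6 t=15ms (window 1): DENY
  req#7 t=16ms (window 1): DENY
  req#8 t=16ms (window 1): DENY
  req#9 t=17ms (window 1): DENY
  req#10 t=17ms (window 1): DENY
  req#11 t=29ms (window 3): ALLOW
  req#12 t=29ms (window 3): ALLOW
  req#13 t=29ms (window 3): ALLOW
  req#14 t=29ms (window 3): ALLOW
  req#15 t=30ms (window 3): ALLOW
  req#16 t=31ms (window 3): DENY
  req#17 t=31ms (window 3): DENY
  req#18 t=31ms (window 3): DENY
  req#19 t=33ms (window 3): DENY
  req#20 t=33ms (window 3): DENY

Allowed counts by window: 5 5

Answer: 5 5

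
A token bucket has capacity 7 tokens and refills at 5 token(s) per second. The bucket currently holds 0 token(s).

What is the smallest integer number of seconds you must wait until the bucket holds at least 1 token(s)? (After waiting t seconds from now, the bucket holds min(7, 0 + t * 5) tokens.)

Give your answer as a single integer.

Need 0 + t * 5 >= 1, so t >= 1/5.
Smallest integer t = ceil(1/5) = 1.

Answer: 1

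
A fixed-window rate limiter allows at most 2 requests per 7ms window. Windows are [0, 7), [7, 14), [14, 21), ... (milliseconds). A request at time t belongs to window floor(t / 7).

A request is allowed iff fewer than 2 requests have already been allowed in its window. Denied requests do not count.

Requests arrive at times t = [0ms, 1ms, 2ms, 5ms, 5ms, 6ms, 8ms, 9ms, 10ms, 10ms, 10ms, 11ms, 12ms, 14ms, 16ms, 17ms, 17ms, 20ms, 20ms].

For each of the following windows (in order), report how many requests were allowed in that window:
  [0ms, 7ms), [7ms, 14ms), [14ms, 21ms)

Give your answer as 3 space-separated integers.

Answer: 2 2 2

Derivation:
Processing requests:
  req#1 t=0ms (window 0): ALLOW
  req#2 t=1ms (window 0): ALLOW
  req#3 t=2ms (window 0): DENY
  req#4 t=5ms (window 0): DENY
  req#5 t=5ms (window 0): DENY
  req#6 t=6ms (window 0): DENY
  req#7 t=8ms (window 1): ALLOW
  req#8 t=9ms (window 1): ALLOW
  req#9 t=10ms (window 1): DENY
  req#10 t=10ms (window 1): DENY
  req#11 t=10ms (window 1): DENY
  req#12 t=11ms (window 1): DENY
  req#13 t=12ms (window 1): DENY
  req#14 t=14ms (window 2): ALLOW
  req#15 t=16ms (window 2): ALLOW
  req#16 t=17ms (window 2): DENY
  req#17 t=17ms (window 2): DENY
  req#18 t=20ms (window 2): DENY
  req#19 t=20ms (window 2): DENY

Allowed counts by window: 2 2 2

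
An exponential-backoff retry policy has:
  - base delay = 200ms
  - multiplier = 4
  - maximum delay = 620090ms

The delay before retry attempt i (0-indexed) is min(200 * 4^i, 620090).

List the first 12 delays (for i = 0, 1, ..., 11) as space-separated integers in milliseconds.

Computing each delay:
  i=0: min(200*4^0, 620090) = 200
  i=1: min(200*4^1, 620090) = 800
  i=2: min(200*4^2, 620090) = 3200
  i=3: min(200*4^3, 620090) = 12800
  i=4: min(200*4^4, 620090) = 51200
  i=5: min(200*4^5, 620090) = 204800
  i=6: min(200*4^6, 620090) = 620090
  i=7: min(200*4^7, 620090) = 620090
  i=8: min(200*4^8, 620090) = 620090
  i=9: min(200*4^9, 620090) = 620090
  i=10: min(200*4^10, 620090) = 620090
  i=11: min(200*4^11, 620090) = 620090

Answer: 200 800 3200 12800 51200 204800 620090 620090 620090 620090 620090 620090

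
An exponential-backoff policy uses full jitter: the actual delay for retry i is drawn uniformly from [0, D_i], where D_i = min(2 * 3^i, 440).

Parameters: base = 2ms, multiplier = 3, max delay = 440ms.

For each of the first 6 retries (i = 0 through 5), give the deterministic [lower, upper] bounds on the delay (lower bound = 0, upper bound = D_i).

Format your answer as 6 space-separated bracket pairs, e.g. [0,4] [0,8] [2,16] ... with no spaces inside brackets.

Answer: [0,2] [0,6] [0,18] [0,54] [0,162] [0,440]

Derivation:
Computing bounds per retry:
  i=0: D_i=min(2*3^0,440)=2, bounds=[0,2]
  i=1: D_i=min(2*3^1,440)=6, bounds=[0,6]
  i=2: D_i=min(2*3^2,440)=18, bounds=[0,18]
  i=3: D_i=min(2*3^3,440)=54, bounds=[0,54]
  i=4: D_i=min(2*3^4,440)=162, bounds=[0,162]
  i=5: D_i=min(2*3^5,440)=440, bounds=[0,440]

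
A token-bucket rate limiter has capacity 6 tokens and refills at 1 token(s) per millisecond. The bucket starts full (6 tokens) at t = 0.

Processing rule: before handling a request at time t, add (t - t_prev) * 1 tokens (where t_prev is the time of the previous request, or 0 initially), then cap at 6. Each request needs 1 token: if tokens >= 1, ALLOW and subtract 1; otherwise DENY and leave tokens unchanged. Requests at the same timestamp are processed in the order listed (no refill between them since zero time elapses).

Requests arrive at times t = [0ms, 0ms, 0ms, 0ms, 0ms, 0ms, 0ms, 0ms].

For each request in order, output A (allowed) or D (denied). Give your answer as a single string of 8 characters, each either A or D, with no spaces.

Answer: AAAAAADD

Derivation:
Simulating step by step:
  req#1 t=0ms: ALLOW
  req#2 t=0ms: ALLOW
  req#3 t=0ms: ALLOW
  req#4 t=0ms: ALLOW
  req#5 t=0ms: ALLOW
  req#6 t=0ms: ALLOW
  req#7 t=0ms: DENY
  req#8 t=0ms: DENY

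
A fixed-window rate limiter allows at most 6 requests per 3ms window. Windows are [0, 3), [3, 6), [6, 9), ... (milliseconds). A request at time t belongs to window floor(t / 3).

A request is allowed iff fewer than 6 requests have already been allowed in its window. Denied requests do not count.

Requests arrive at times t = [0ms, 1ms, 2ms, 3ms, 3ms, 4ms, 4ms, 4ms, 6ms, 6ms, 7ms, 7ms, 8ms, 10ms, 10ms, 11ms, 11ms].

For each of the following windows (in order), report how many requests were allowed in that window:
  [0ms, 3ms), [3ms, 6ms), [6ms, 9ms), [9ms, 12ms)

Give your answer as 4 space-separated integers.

Processing requests:
  req#1 t=0ms (window 0): ALLOW
  req#2 t=1ms (window 0): ALLOW
  req#3 t=2ms (window 0): ALLOW
  req#4 t=3ms (window 1): ALLOW
  req#5 t=3ms (window 1): ALLOW
  req#6 t=4ms (window 1): ALLOW
  req#7 t=4ms (window 1): ALLOW
  req#8 t=4ms (window 1): ALLOW
  req#9 t=6ms (window 2): ALLOW
  req#10 t=6ms (window 2): ALLOW
  req#11 t=7ms (window 2): ALLOW
  req#12 t=7ms (window 2): ALLOW
  req#13 t=8ms (window 2): ALLOW
  req#14 t=10ms (window 3): ALLOW
  req#15 t=10ms (window 3): ALLOW
  req#16 t=11ms (window 3): ALLOW
  req#17 t=11ms (window 3): ALLOW

Allowed counts by window: 3 5 5 4

Answer: 3 5 5 4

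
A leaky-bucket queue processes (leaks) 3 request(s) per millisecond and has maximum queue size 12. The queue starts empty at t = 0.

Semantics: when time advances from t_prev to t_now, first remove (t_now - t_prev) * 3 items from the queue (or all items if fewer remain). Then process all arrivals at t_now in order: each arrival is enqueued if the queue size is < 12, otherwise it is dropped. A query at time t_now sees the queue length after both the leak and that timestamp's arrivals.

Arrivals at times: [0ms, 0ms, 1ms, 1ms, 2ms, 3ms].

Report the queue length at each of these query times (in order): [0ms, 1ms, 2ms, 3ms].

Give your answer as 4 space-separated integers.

Queue lengths at query times:
  query t=0ms: backlog = 2
  query t=1ms: backlog = 2
  query t=2ms: backlog = 1
  query t=3ms: backlog = 1

Answer: 2 2 1 1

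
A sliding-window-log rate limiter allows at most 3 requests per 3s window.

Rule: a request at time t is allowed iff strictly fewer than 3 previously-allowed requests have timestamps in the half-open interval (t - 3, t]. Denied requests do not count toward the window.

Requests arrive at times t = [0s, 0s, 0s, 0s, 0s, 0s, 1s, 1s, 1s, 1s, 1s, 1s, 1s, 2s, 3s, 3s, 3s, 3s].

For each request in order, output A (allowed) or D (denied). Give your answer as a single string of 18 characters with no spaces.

Tracking allowed requests in the window:
  req#1 t=0s: ALLOW
  req#2 t=0s: ALLOW
  req#3 t=0s: ALLOW
  req#4 t=0s: DENY
  req#5 t=0s: DENY
  req#6 t=0s: DENY
  req#7 t=1s: DENY
  req#8 t=1s: DENY
  req#9 t=1s: DENY
  req#10 t=1s: DENY
  req#11 t=1s: DENY
  req#12 t=1s: DENY
  req#13 t=1s: DENY
  req#14 t=2s: DENY
  req#15 t=3s: ALLOW
  req#16 t=3s: ALLOW
  req#17 t=3s: ALLOW
  req#18 t=3s: DENY

Answer: AAADDDDDDDDDDDAAAD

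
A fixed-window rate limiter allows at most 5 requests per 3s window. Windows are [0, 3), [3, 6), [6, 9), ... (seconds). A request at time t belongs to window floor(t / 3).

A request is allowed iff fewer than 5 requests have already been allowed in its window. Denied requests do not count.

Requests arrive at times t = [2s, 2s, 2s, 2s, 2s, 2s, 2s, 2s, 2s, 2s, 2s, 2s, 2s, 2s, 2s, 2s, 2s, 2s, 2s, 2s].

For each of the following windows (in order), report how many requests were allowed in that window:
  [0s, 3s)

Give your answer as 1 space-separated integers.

Processing requests:
  req#1 t=2s (window 0): ALLOW
  req#2 t=2s (window 0): ALLOW
  req#3 t=2s (window 0): ALLOW
  req#4 t=2s (window 0): ALLOW
  req#5 t=2s (window 0): ALLOW
  req#6 t=2s (window 0): DENY
  req#7 t=2s (window 0): DENY
  req#8 t=2s (window 0): DENY
  req#9 t=2s (window 0): DENY
  req#10 t=2s (window 0): DENY
  req#11 t=2s (window 0): DENY
  req#12 t=2s (window 0): DENY
  req#13 t=2s (window 0): DENY
  req#14 t=2s (window 0): DENY
  req#15 t=2s (window 0): DENY
  req#16 t=2s (window 0): DENY
  req#17 t=2s (window 0): DENY
  req#18 t=2s (window 0): DENY
  req#19 t=2s (window 0): DENY
  req#20 t=2s (window 0): DENY

Allowed counts by window: 5

Answer: 5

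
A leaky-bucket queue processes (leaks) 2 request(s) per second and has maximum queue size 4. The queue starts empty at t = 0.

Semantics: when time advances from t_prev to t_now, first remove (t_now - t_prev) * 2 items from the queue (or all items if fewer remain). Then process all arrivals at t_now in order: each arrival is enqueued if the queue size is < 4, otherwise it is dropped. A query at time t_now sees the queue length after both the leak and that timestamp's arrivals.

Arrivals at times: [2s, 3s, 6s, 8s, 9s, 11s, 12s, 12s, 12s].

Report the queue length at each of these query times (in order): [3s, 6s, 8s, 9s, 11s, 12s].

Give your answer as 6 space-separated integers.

Queue lengths at query times:
  query t=3s: backlog = 1
  query t=6s: backlog = 1
  query t=8s: backlog = 1
  query t=9s: backlog = 1
  query t=11s: backlog = 1
  query t=12s: backlog = 3

Answer: 1 1 1 1 1 3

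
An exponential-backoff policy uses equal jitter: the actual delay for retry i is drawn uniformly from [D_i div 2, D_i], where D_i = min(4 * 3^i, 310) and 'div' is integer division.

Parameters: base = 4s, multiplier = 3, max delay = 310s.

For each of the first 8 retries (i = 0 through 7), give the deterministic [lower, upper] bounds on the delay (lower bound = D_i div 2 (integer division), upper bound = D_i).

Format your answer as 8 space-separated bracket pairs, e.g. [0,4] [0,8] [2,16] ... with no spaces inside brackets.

Answer: [2,4] [6,12] [18,36] [54,108] [155,310] [155,310] [155,310] [155,310]

Derivation:
Computing bounds per retry:
  i=0: D_i=min(4*3^0,310)=4, bounds=[2,4]
  i=1: D_i=min(4*3^1,310)=12, bounds=[6,12]
  i=2: D_i=min(4*3^2,310)=36, bounds=[18,36]
  i=3: D_i=min(4*3^3,310)=108, bounds=[54,108]
  i=4: D_i=min(4*3^4,310)=310, bounds=[155,310]
  i=5: D_i=min(4*3^5,310)=310, bounds=[155,310]
  i=6: D_i=min(4*3^6,310)=310, bounds=[155,310]
  i=7: D_i=min(4*3^7,310)=310, bounds=[155,310]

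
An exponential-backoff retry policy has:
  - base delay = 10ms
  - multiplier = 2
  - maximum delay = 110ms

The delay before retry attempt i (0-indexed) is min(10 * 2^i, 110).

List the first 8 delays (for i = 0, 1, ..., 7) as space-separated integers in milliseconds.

Computing each delay:
  i=0: min(10*2^0, 110) = 10
  i=1: min(10*2^1, 110) = 20
  i=2: min(10*2^2, 110) = 40
  i=3: min(10*2^3, 110) = 80
  i=4: min(10*2^4, 110) = 110
  i=5: min(10*2^5, 110) = 110
  i=6: min(10*2^6, 110) = 110
  i=7: min(10*2^7, 110) = 110

Answer: 10 20 40 80 110 110 110 110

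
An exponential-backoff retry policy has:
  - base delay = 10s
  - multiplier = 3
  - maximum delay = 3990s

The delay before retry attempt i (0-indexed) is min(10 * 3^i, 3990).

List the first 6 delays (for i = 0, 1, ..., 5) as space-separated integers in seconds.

Computing each delay:
  i=0: min(10*3^0, 3990) = 10
  i=1: min(10*3^1, 3990) = 30
  i=2: min(10*3^2, 3990) = 90
  i=3: min(10*3^3, 3990) = 270
  i=4: min(10*3^4, 3990) = 810
  i=5: min(10*3^5, 3990) = 2430

Answer: 10 30 90 270 810 2430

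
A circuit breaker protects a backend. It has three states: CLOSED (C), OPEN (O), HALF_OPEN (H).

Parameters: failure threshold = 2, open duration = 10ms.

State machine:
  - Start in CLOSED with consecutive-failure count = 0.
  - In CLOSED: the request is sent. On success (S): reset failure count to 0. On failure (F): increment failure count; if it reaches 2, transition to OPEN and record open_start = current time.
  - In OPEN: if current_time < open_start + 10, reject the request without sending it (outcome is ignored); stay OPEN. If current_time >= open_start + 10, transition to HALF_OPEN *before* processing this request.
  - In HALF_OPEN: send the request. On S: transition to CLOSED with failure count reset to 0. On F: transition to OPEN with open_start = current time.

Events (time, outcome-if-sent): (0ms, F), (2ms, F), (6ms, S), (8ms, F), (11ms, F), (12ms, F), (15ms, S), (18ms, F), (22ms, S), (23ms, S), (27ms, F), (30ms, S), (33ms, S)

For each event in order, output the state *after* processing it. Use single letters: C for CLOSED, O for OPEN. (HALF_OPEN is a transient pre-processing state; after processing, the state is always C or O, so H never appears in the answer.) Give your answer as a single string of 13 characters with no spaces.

State after each event:
  event#1 t=0ms outcome=F: state=CLOSED
  event#2 t=2ms outcome=F: state=OPEN
  event#3 t=6ms outcome=S: state=OPEN
  event#4 t=8ms outcome=F: state=OPEN
  event#5 t=11ms outcome=F: state=OPEN
  event#6 t=12ms outcome=F: state=OPEN
  event#7 t=15ms outcome=S: state=OPEN
  event#8 t=18ms outcome=F: state=OPEN
  event#9 t=22ms outcome=S: state=CLOSED
  event#10 t=23ms outcome=S: state=CLOSED
  event#11 t=27ms outcome=F: state=CLOSED
  event#12 t=30ms outcome=S: state=CLOSED
  event#13 t=33ms outcome=S: state=CLOSED

Answer: COOOOOOOCCCCC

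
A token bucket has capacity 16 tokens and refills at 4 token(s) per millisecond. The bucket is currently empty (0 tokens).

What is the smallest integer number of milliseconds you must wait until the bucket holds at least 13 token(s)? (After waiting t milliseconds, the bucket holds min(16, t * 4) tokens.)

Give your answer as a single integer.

Need t * 4 >= 13, so t >= 13/4.
Smallest integer t = ceil(13/4) = 4.

Answer: 4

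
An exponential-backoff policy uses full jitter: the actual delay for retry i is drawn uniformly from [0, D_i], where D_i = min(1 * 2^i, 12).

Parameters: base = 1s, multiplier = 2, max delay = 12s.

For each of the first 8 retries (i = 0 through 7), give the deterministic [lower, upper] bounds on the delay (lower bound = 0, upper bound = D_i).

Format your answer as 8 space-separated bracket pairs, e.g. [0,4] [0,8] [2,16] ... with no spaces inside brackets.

Computing bounds per retry:
  i=0: D_i=min(1*2^0,12)=1, bounds=[0,1]
  i=1: D_i=min(1*2^1,12)=2, bounds=[0,2]
  i=2: D_i=min(1*2^2,12)=4, bounds=[0,4]
  i=3: D_i=min(1*2^3,12)=8, bounds=[0,8]
  i=4: D_i=min(1*2^4,12)=12, bounds=[0,12]
  i=5: D_i=min(1*2^5,12)=12, bounds=[0,12]
  i=6: D_i=min(1*2^6,12)=12, bounds=[0,12]
  i=7: D_i=min(1*2^7,12)=12, bounds=[0,12]

Answer: [0,1] [0,2] [0,4] [0,8] [0,12] [0,12] [0,12] [0,12]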